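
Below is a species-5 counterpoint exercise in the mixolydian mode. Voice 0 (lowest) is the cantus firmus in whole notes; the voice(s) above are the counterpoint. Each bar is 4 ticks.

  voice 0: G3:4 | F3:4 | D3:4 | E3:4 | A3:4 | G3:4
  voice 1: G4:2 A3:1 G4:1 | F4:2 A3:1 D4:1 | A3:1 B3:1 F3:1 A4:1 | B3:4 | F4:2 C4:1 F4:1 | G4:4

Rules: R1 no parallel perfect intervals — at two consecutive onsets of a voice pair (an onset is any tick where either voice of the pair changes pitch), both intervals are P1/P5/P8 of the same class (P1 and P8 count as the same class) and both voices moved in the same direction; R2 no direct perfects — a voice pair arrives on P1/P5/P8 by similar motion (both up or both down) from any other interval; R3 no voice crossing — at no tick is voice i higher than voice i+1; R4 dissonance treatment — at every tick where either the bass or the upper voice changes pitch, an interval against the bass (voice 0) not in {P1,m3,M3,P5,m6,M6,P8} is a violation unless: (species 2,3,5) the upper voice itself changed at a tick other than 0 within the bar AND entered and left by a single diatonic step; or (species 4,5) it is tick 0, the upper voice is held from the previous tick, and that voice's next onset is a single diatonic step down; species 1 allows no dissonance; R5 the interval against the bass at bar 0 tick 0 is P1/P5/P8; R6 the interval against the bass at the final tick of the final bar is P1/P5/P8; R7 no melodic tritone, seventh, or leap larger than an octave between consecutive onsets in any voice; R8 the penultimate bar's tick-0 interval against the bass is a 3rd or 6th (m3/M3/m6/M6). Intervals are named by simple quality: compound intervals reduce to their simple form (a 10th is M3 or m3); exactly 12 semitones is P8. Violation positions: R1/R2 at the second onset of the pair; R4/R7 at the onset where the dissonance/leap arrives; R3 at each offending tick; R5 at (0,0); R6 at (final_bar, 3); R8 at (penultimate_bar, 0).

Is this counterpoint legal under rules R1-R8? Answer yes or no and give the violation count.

bar 0: v0=G3 v1=G4 (P8)
bar 1: v0=F3 v1=F4 (P8)
bar 2: v0=D3 v1=A3 (P5)
bar 3: v0=E3 v1=B3 (P5)
bar 4: v0=A3 v1=F4 (m6)
bar 5: v0=G3 v1=G4 (P8)
  R4 @ bar0.2: G3/A3 M2 untreated
  R7 @ bar0.2: G4->A3 leap 10st
  R7 @ bar0.3: A3->G4 leap 10st
  R1 @ bar1.0: G3/G4 P8 -> F3/F4 P8 similar
  R2 @ bar2.0: F3/D4 M6 -> D3/A3 P5 similar
  R7 @ bar2.2: B3->F3 leap 6st
  R7 @ bar2.3: F3->A4 leap 16st
  R7 @ bar3.0: A4->B3 leap 10st
  R7 @ bar4.0: B3->F4 leap 6st

No (9 violations)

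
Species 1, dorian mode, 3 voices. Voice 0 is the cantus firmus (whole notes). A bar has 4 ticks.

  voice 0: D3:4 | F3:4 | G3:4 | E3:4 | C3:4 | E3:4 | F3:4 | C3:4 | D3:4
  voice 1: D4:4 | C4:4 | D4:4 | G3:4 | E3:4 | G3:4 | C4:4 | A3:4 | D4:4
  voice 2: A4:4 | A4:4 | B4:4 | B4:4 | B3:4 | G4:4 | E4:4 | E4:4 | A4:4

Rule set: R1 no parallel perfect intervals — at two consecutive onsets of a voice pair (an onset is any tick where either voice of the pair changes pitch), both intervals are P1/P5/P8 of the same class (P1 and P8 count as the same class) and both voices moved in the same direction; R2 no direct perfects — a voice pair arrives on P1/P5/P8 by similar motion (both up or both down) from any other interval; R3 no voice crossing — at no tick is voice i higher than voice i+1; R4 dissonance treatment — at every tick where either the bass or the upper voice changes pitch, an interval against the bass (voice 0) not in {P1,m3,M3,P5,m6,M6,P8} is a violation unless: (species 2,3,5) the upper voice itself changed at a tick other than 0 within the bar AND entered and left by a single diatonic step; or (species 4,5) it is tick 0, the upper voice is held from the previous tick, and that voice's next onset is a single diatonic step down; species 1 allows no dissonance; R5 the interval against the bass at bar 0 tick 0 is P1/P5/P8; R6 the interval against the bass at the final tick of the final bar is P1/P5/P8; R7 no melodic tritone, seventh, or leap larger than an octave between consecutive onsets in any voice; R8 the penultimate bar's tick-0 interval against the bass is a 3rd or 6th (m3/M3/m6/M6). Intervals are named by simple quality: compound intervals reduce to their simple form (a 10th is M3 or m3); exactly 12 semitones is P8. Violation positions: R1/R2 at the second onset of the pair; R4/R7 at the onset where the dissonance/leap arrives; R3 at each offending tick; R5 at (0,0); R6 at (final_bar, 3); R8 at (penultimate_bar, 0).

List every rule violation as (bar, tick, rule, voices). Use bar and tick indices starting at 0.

(2, 0, R1, (0, 1))
(4, 0, R2, (1, 2))
(4, 0, R4, (0, 2))
(5, 0, R2, (1, 2))
(6, 0, R2, (0, 1))
(6, 0, R4, (0, 2))
(8, 0, R1, (1, 2))
(8, 0, R2, (0, 1))
(8, 0, R2, (0, 2))

bar 0: v0=D3 v1=D4 v2=A4 downbeat P5
bar 1: v0=F3 v1=C4 v2=A4 downbeat M3
bar 2: v0=G3 v1=D4 v2=B4 downbeat M3
bar 3: v0=E3 v1=G3 v2=B4 downbeat P5
bar 4: v0=C3 v1=E3 v2=B3 downbeat M7
bar 5: v0=E3 v1=G3 v2=G4 downbeat m3
bar 6: v0=F3 v1=C4 v2=E4 downbeat M7
bar 7: v0=C3 v1=A3 v2=E4 downbeat M3
bar 8: v0=D3 v1=D4 v2=A4 downbeat P5
  -> R1 @ bar 2 tick 0 v(0, 1): F3/C4 P5 -> G3/D4 P5 similar
  -> R2 @ bar 4 tick 0 v(1, 2): G3/B4 M3 -> E3/B3 P5 similar
  -> R4 @ bar 4 tick 0 v(0, 2): C3/B3 M7 untreated
  -> R2 @ bar 5 tick 0 v(1, 2): E3/B3 P5 -> G3/G4 P8 similar
  -> R2 @ bar 6 tick 0 v(0, 1): E3/G3 m3 -> F3/C4 P5 similar
  -> R4 @ bar 6 tick 0 v(0, 2): F3/E4 M7 untreated
  -> R1 @ bar 8 tick 0 v(1, 2): A3/E4 P5 -> D4/A4 P5 similar
  -> R2 @ bar 8 tick 0 v(0, 1): C3/A3 M6 -> D3/D4 P8 similar
  -> R2 @ bar 8 tick 0 v(0, 2): C3/E4 M3 -> D3/A4 P5 similar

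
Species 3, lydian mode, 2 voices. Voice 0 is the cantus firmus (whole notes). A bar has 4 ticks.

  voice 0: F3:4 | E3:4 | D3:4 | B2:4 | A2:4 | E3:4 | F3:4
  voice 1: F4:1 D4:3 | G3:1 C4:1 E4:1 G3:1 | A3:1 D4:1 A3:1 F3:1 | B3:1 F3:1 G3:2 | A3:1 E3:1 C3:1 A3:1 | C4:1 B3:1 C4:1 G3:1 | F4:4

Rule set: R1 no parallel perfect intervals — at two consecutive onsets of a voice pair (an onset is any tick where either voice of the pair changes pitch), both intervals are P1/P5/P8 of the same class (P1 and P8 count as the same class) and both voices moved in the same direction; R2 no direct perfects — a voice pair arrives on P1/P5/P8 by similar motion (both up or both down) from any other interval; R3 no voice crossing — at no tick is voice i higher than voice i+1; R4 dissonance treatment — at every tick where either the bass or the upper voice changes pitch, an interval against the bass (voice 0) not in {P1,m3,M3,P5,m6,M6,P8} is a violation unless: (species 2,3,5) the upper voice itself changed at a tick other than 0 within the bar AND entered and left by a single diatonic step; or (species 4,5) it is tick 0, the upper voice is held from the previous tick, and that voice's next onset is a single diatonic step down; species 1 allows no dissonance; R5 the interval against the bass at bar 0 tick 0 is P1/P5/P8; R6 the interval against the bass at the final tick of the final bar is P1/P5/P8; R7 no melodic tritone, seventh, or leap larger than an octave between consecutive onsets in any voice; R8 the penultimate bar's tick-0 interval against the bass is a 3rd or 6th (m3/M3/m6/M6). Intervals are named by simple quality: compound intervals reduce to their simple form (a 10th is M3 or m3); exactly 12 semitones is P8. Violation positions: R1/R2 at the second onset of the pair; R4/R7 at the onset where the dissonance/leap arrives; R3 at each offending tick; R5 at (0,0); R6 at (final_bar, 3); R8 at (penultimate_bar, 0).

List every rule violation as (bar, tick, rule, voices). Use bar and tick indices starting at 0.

(3, 0, R7, (1,))
(3, 1, R4, (0, 1))
(3, 1, R7, (1,))
(6, 0, R2, (0, 1))
(6, 0, R7, (1,))

bar 0: v0=F3 v1=F4 downbeat P8
bar 1: v0=E3 v1=G3 downbeat m3
bar 2: v0=D3 v1=A3 downbeat P5
bar 3: v0=B2 v1=B3 downbeat P8
bar 4: v0=A2 v1=A3 downbeat P8
bar 5: v0=E3 v1=C4 downbeat m6
bar 6: v0=F3 v1=F4 downbeat P8
  -> R7 @ bar 3 tick 0 v(1,): F3->B3 leap 6st
  -> R4 @ bar 3 tick 1 v(0, 1): B2/F3 TT untreated
  -> R7 @ bar 3 tick 1 v(1,): B3->F3 leap 6st
  -> R2 @ bar 6 tick 0 v(0, 1): E3/G3 m3 -> F3/F4 P8 similar
  -> R7 @ bar 6 tick 0 v(1,): G3->F4 leap 10st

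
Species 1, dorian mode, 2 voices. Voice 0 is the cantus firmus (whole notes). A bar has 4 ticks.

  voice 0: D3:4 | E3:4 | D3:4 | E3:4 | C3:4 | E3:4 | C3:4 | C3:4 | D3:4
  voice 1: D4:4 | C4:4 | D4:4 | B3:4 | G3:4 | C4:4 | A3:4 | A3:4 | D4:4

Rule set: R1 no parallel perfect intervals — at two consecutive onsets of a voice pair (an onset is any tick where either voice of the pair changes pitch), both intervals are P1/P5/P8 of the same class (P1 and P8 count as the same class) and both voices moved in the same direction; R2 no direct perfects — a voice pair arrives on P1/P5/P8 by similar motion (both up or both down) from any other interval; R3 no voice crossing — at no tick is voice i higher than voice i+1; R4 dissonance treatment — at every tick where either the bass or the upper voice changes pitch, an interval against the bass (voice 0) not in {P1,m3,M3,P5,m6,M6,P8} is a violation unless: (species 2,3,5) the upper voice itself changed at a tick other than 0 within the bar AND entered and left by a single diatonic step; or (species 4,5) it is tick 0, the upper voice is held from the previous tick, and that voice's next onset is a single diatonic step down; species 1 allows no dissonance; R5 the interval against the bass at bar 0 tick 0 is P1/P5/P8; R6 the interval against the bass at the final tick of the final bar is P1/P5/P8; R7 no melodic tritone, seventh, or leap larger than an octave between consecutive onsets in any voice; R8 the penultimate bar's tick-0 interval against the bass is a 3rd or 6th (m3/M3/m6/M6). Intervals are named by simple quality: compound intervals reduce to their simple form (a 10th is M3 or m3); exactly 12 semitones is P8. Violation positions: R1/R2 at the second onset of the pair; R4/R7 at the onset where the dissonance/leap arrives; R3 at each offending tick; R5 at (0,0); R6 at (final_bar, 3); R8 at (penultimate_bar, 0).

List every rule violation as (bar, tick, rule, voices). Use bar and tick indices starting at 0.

bar 0: v0=D3 v1=D4 downbeat P8
bar 1: v0=E3 v1=C4 downbeat m6
bar 2: v0=D3 v1=D4 downbeat P8
bar 3: v0=E3 v1=B3 downbeat P5
bar 4: v0=C3 v1=G3 downbeat P5
bar 5: v0=E3 v1=C4 downbeat m6
bar 6: v0=C3 v1=A3 downbeat M6
bar 7: v0=C3 v1=A3 downbeat M6
bar 8: v0=D3 v1=D4 downbeat P8
  -> R1 @ bar 4 tick 0 v(0, 1): E3/B3 P5 -> C3/G3 P5 similar
  -> R2 @ bar 8 tick 0 v(0, 1): C3/A3 M6 -> D3/D4 P8 similar

(4, 0, R1, (0, 1))
(8, 0, R2, (0, 1))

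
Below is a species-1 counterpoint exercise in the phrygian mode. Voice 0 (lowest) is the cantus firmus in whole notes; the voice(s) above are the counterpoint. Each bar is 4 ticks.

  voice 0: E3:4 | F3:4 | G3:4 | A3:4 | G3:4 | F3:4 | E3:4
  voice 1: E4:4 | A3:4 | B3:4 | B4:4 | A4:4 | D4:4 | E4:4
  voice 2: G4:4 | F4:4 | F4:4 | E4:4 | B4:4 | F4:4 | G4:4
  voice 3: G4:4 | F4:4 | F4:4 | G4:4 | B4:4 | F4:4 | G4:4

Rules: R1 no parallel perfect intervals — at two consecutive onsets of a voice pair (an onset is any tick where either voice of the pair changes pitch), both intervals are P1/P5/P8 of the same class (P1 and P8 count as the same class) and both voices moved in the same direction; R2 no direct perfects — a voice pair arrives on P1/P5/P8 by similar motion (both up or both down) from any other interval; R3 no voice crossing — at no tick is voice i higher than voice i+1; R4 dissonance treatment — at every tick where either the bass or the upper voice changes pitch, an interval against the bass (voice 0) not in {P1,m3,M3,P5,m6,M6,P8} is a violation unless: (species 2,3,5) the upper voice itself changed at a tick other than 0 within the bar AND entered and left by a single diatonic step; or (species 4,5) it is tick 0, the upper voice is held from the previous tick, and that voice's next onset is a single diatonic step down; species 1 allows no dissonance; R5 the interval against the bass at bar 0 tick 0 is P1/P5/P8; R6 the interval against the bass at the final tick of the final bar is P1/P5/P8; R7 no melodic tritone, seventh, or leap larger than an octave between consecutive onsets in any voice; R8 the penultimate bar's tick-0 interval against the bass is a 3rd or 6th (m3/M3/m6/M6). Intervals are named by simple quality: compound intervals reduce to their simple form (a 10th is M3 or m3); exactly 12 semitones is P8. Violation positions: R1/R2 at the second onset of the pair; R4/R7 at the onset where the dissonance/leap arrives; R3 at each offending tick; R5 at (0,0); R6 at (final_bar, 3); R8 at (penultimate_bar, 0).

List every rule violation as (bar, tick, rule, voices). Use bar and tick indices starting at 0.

bar 0: v0=E3 v1=E4 v2=G4 v3=G4 downbeat m3
bar 1: v0=F3 v1=A3 v2=F4 v3=F4 downbeat P8
bar 2: v0=G3 v1=B3 v2=F4 v3=F4 downbeat m7
bar 3: v0=A3 v1=B4 v2=E4 v3=G4 downbeat m7
bar 4: v0=G3 v1=A4 v2=B4 v3=B4 downbeat M3
bar 5: v0=F3 v1=D4 v2=F4 v3=F4 downbeat P8
bar 6: v0=E3 v1=E4 v2=G4 v3=G4 downbeat m3
  -> R5 @ bar 0 tick 0 v(0, 2): opens on m3
  -> R5 @ bar 0 tick 0 v(0, 3): opens on m3
  -> R1 @ bar 1 tick 0 v(2, 3): G4/G4 P1 -> F4/F4 P1 similar
  -> R4 @ bar 2 tick 0 v(0, 2): G3/F4 m7 untreated
  -> R4 @ bar 2 tick 0 v(0, 3): G3/F4 m7 untreated
  -> R3 @ bar 3 tick 0 v(1, 2): B4 above E4
  -> R4 @ bar 3 tick 0 v(0, 1): A3/B4 M2 untreated
  -> R4 @ bar 3 tick 0 v(0, 3): A3/G4 m7 untreated
  -> R3 @ bar 3 tick 1 v(1, 2): B4 above E4
  -> R3 @ bar 3 tick 2 v(1, 2): B4 above E4
  -> R3 @ bar 3 tick 3 v(1, 2): B4 above E4
  -> R2 @ bar 4 tick 0 v(2, 3): E4/G4 m3 -> B4/B4 P1 similar
  -> R4 @ bar 4 tick 0 v(0, 1): G3/A4 M2 untreated
  -> R1 @ bar 5 tick 0 v(2, 3): B4/B4 P1 -> F4/F4 P1 similar
  -> R2 @ bar 5 tick 0 v(0, 2): G3/B4 M3 -> F3/F4 P8 similar
  -> R2 @ bar 5 tick 0 v(0, 3): G3/B4 M3 -> F3/F4 P8 similar
  -> R7 @ bar 5 tick 0 v(2,): B4->F4 leap 6st
  -> R7 @ bar 5 tick 0 v(3,): B4->F4 leap 6st
  -> R8 @ bar 5 tick 0 v(0, 2): penult P8 not 3rd/6th
  -> R8 @ bar 5 tick 0 v(0, 3): penult P8 not 3rd/6th
  -> R1 @ bar 6 tick 0 v(2, 3): F4/F4 P1 -> G4/G4 P1 similar
  -> R6 @ bar 6 tick 3 v(0, 2): closes on m3
  -> R6 @ bar 6 tick 3 v(0, 3): closes on m3

(0, 0, R5, (0, 2))
(0, 0, R5, (0, 3))
(1, 0, R1, (2, 3))
(2, 0, R4, (0, 2))
(2, 0, R4, (0, 3))
(3, 0, R3, (1, 2))
(3, 0, R4, (0, 1))
(3, 0, R4, (0, 3))
(3, 1, R3, (1, 2))
(3, 2, R3, (1, 2))
(3, 3, R3, (1, 2))
(4, 0, R2, (2, 3))
(4, 0, R4, (0, 1))
(5, 0, R1, (2, 3))
(5, 0, R2, (0, 2))
(5, 0, R2, (0, 3))
(5, 0, R7, (2,))
(5, 0, R7, (3,))
(5, 0, R8, (0, 2))
(5, 0, R8, (0, 3))
(6, 0, R1, (2, 3))
(6, 3, R6, (0, 2))
(6, 3, R6, (0, 3))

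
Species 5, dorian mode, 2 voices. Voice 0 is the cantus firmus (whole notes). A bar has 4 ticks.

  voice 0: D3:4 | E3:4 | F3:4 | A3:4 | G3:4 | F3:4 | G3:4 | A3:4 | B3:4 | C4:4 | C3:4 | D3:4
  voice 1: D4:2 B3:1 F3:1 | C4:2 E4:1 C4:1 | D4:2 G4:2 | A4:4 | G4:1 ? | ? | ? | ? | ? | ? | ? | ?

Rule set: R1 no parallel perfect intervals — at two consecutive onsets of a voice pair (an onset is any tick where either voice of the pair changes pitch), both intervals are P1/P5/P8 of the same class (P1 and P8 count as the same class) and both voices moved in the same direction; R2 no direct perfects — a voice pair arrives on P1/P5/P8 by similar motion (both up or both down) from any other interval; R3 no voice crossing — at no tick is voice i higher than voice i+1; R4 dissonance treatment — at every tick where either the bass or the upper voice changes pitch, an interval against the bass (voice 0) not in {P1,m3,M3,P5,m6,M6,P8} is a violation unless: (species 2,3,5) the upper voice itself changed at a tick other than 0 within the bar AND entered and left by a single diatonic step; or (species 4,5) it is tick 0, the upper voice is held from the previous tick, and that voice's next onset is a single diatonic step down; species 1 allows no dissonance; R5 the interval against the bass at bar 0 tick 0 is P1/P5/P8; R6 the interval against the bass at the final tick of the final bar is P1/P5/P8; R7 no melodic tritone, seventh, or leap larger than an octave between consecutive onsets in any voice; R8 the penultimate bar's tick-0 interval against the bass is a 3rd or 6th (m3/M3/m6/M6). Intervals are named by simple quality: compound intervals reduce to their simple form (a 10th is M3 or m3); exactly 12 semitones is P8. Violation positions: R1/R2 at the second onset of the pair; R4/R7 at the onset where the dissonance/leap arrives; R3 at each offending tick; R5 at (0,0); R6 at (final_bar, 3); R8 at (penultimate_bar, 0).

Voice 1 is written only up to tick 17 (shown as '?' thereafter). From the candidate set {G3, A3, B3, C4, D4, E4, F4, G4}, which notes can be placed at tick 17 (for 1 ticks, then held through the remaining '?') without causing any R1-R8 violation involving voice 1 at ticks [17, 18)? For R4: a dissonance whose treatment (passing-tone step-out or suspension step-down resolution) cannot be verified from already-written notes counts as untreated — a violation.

G3: legal
A3: violates R4,R7
B3: legal
C4: violates R4
D4: legal
E4: legal
F4: violates R4
G4: legal

{B3, D4, E4, G3, G4}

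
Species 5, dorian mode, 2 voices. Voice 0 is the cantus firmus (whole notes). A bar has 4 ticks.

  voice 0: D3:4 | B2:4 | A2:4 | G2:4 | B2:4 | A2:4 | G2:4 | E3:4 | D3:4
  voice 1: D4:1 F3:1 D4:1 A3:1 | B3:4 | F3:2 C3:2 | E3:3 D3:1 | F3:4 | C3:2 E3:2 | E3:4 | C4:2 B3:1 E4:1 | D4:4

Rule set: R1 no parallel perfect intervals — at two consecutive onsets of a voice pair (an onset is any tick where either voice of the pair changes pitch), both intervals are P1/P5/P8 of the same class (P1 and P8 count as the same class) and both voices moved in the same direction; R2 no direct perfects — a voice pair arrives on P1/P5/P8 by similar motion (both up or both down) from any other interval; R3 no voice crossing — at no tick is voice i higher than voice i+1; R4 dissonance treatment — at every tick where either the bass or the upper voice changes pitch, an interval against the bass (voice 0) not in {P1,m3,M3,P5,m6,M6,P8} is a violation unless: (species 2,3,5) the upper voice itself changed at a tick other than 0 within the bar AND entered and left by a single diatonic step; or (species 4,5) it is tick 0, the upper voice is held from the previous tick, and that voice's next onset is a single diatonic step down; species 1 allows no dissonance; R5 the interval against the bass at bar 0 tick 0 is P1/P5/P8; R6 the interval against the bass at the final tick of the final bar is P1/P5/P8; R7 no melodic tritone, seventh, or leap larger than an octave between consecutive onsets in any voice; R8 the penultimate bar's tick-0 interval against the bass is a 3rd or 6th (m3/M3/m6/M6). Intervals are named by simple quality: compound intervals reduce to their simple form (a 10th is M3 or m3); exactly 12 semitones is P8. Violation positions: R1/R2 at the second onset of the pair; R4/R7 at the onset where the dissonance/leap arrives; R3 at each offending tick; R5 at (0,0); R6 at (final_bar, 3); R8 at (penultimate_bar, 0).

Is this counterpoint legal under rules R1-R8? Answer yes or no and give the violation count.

bar 0: v0=D3 v1=D4 (P8)
bar 1: v0=B2 v1=B3 (P8)
bar 2: v0=A2 v1=F3 (m6)
bar 3: v0=G2 v1=E3 (M6)
bar 4: v0=B2 v1=F3 (TT)
bar 5: v0=A2 v1=C3 (m3)
bar 6: v0=G2 v1=E3 (M6)
bar 7: v0=E3 v1=C4 (m6)
bar 8: v0=D3 v1=D4 (P8)
  R7 @ bar2.0: B3->F3 leap 6st
  R4 @ bar4.0: B2/F3 TT untreated
  R1 @ bar8.0: E3/E4 P8 -> D3/D4 P8 similar

No (3 violations)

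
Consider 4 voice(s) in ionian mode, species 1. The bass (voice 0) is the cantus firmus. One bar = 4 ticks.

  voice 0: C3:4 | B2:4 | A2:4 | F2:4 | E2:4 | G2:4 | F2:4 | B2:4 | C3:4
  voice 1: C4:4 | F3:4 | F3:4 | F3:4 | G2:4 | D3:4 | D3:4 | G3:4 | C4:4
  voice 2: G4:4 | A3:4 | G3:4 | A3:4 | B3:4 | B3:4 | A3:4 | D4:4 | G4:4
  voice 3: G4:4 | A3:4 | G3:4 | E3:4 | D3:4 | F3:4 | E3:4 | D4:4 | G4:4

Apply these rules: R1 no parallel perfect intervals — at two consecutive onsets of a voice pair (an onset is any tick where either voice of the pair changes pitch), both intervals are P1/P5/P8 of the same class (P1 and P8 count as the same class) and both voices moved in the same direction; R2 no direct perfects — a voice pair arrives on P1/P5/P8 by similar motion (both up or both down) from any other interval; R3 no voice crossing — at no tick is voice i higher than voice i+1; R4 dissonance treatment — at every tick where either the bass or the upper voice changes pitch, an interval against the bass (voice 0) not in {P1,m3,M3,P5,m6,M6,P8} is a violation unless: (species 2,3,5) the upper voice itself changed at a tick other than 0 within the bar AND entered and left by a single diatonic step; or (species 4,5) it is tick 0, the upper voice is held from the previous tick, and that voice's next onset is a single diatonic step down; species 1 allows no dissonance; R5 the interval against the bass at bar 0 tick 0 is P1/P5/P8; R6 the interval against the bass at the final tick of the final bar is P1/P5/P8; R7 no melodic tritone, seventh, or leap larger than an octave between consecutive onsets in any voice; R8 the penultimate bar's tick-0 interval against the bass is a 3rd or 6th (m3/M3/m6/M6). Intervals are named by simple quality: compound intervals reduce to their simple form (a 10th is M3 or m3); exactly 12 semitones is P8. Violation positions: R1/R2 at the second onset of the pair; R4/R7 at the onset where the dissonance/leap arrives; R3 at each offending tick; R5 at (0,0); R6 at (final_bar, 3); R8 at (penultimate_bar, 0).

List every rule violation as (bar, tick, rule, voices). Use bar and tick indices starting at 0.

(1, 0, R1, (2, 3))
(1, 0, R4, (0, 1))
(1, 0, R4, (0, 2))
(1, 0, R4, (0, 3))
(1, 0, R7, (2,))
(1, 0, R7, (3,))
(2, 0, R1, (2, 3))
(2, 0, R4, (0, 2))
(2, 0, R4, (0, 3))
(3, 0, R3, (2, 3))
(3, 0, R4, (0, 3))
(3, 1, R3, (2, 3))
(3, 2, R3, (2, 3))
(3, 3, R3, (2, 3))
(4, 0, R2, (1, 3))
(4, 0, R3, (2, 3))
(4, 0, R4, (0, 3))
(4, 0, R7, (1,))
(4, 1, R3, (2, 3))
(4, 2, R3, (2, 3))
(4, 3, R3, (2, 3))
(5, 0, R2, (0, 1))
(5, 0, R3, (2, 3))
(5, 0, R4, (0, 3))
(5, 1, R3, (2, 3))
(5, 2, R3, (2, 3))
(5, 3, R3, (2, 3))
(6, 0, R3, (2, 3))
(6, 0, R4, (0, 3))
(6, 1, R3, (2, 3))
(6, 2, R3, (2, 3))
(6, 3, R3, (2, 3))
(7, 0, R1, (1, 2))
(7, 0, R2, (1, 3))
(7, 0, R2, (2, 3))
(7, 0, R7, (0,))
(7, 0, R7, (3,))
(8, 0, R1, (1, 2))
(8, 0, R1, (1, 3))
(8, 0, R1, (2, 3))
(8, 0, R2, (0, 1))
(8, 0, R2, (0, 2))
(8, 0, R2, (0, 3))

bar 0: v0=C3 v1=C4 v2=G4 v3=G4 downbeat P5
bar 1: v0=B2 v1=F3 v2=A3 v3=A3 downbeat m7
bar 2: v0=A2 v1=F3 v2=G3 v3=G3 downbeat m7
bar 3: v0=F2 v1=F3 v2=A3 v3=E3 downbeat M7
bar 4: v0=E2 v1=G2 v2=B3 v3=D3 downbeat m7
bar 5: v0=G2 v1=D3 v2=B3 v3=F3 downbeat m7
bar 6: v0=F2 v1=D3 v2=A3 v3=E3 downbeat M7
bar 7: v0=B2 v1=G3 v2=D4 v3=D4 downbeat m3
bar 8: v0=C3 v1=C4 v2=G4 v3=G4 downbeat P5
  -> R1 @ bar 1 tick 0 v(2, 3): G4/G4 P1 -> A3/A3 P1 similar
  -> R4 @ bar 1 tick 0 v(0, 1): B2/F3 TT untreated
  -> R4 @ bar 1 tick 0 v(0, 2): B2/A3 m7 untreated
  -> R4 @ bar 1 tick 0 v(0, 3): B2/A3 m7 untreated
  -> R7 @ bar 1 tick 0 v(2,): G4->A3 leap 10st
  -> R7 @ bar 1 tick 0 v(3,): G4->A3 leap 10st
  -> R1 @ bar 2 tick 0 v(2, 3): A3/A3 P1 -> G3/G3 P1 similar
  -> R4 @ bar 2 tick 0 v(0, 2): A2/G3 m7 untreated
  -> R4 @ bar 2 tick 0 v(0, 3): A2/G3 m7 untreated
  -> R3 @ bar 3 tick 0 v(2, 3): A3 above E3
  -> R4 @ bar 3 tick 0 v(0, 3): F2/E3 M7 untreated
  -> R3 @ bar 3 tick 1 v(2, 3): A3 above E3
  -> R3 @ bar 3 tick 2 v(2, 3): A3 above E3
  -> R3 @ bar 3 tick 3 v(2, 3): A3 above E3
  -> R2 @ bar 4 tick 0 v(1, 3): F3/E3 m2 -> G2/D3 P5 similar
  -> R3 @ bar 4 tick 0 v(2, 3): B3 above D3
  -> R4 @ bar 4 tick 0 v(0, 3): E2/D3 m7 untreated
  -> R7 @ bar 4 tick 0 v(1,): F3->G2 leap 10st
  -> R3 @ bar 4 tick 1 v(2, 3): B3 above D3
  -> R3 @ bar 4 tick 2 v(2, 3): B3 above D3
  -> R3 @ bar 4 tick 3 v(2, 3): B3 above D3
  -> R2 @ bar 5 tick 0 v(0, 1): E2/G2 m3 -> G2/D3 P5 similar
  -> R3 @ bar 5 tick 0 v(2, 3): B3 above F3
  -> R4 @ bar 5 tick 0 v(0, 3): G2/F3 m7 untreated
  -> R3 @ bar 5 tick 1 v(2, 3): B3 above F3
  -> R3 @ bar 5 tick 2 v(2, 3): B3 above F3
  -> R3 @ bar 5 tick 3 v(2, 3): B3 above F3
  -> R3 @ bar 6 tick 0 v(2, 3): A3 above E3
  -> R4 @ bar 6 tick 0 v(0, 3): F2/E3 M7 untreated
  -> R3 @ bar 6 tick 1 v(2, 3): A3 above E3
  -> R3 @ bar 6 tick 2 v(2, 3): A3 above E3
  -> R3 @ bar 6 tick 3 v(2, 3): A3 above E3
  -> R1 @ bar 7 tick 0 v(1, 2): D3/A3 P5 -> G3/D4 P5 similar
  -> R2 @ bar 7 tick 0 v(1, 3): D3/E3 M2 -> G3/D4 P5 similar
  -> R2 @ bar 7 tick 0 v(2, 3): A3/E3 P4 -> D4/D4 P1 similar
  -> R7 @ bar 7 tick 0 v(0,): F2->B2 leap 6st
  -> R7 @ bar 7 tick 0 v(3,): E3->D4 leap 10st
  -> R1 @ bar 8 tick 0 v(1, 2): G3/D4 P5 -> C4/G4 P5 similar
  -> R1 @ bar 8 tick 0 v(1, 3): G3/D4 P5 -> C4/G4 P5 similar
  -> R1 @ bar 8 tick 0 v(2, 3): D4/D4 P1 -> G4/G4 P1 similar
  -> R2 @ bar 8 tick 0 v(0, 1): B2/G3 m6 -> C3/C4 P8 similar
  -> R2 @ bar 8 tick 0 v(0, 2): B2/D4 m3 -> C3/G4 P5 similar
  -> R2 @ bar 8 tick 0 v(0, 3): B2/D4 m3 -> C3/G4 P5 similar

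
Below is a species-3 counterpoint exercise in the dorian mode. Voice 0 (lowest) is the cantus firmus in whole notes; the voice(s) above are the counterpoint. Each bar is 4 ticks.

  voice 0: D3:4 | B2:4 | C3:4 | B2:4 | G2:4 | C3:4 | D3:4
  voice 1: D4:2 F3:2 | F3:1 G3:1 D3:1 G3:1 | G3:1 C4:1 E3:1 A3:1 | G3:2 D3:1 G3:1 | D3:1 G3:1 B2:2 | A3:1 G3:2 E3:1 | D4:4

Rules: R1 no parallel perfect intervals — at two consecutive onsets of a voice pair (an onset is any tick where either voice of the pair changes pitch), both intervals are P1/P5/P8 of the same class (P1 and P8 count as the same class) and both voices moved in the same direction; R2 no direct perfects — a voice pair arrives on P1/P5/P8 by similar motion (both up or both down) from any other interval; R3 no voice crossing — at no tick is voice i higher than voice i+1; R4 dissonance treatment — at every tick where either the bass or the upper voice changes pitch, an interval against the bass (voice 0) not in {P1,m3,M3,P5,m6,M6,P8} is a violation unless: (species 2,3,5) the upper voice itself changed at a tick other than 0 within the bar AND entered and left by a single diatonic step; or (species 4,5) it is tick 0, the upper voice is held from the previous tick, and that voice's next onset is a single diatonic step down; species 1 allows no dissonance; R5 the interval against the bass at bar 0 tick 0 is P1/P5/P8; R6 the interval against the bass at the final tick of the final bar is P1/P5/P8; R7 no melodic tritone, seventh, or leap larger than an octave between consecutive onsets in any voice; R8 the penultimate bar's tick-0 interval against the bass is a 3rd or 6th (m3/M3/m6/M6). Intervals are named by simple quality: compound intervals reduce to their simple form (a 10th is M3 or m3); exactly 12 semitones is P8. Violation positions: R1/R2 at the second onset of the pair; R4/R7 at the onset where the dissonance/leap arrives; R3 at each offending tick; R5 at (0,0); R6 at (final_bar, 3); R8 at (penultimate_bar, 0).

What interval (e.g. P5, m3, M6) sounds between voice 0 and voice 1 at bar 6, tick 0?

voice 0=D3 voice 1=D4 -> P8

P8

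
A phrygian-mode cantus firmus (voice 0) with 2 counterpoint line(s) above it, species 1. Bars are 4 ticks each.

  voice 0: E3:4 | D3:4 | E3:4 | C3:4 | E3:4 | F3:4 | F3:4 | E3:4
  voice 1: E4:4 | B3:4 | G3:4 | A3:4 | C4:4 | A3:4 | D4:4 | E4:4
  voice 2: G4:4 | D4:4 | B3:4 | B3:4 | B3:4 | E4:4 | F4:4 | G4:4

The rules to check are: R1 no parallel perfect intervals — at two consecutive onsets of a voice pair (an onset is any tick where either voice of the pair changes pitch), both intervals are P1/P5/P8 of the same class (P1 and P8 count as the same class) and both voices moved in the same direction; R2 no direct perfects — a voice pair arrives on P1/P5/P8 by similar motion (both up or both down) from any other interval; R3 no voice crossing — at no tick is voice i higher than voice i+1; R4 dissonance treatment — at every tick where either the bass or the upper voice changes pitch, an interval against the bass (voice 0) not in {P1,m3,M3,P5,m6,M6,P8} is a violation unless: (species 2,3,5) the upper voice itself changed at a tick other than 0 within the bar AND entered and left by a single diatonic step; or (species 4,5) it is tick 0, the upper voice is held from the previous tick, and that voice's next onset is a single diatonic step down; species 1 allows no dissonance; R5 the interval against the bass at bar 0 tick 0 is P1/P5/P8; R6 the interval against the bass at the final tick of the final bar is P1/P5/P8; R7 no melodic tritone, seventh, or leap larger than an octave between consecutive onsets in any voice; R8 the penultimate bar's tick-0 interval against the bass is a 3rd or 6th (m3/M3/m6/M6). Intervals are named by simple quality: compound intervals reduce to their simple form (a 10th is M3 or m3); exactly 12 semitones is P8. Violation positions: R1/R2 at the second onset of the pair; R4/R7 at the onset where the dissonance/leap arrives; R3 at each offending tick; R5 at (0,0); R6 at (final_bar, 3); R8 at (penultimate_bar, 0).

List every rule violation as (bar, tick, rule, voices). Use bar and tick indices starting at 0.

(0, 0, R5, (0, 2))
(1, 0, R2, (0, 2))
(3, 0, R4, (0, 2))
(4, 0, R3, (1, 2))
(4, 1, R3, (1, 2))
(4, 2, R3, (1, 2))
(4, 3, R3, (1, 2))
(5, 0, R4, (0, 2))
(6, 0, R8, (0, 2))
(7, 3, R6, (0, 2))

bar 0: v0=E3 v1=E4 v2=G4 downbeat m3
bar 1: v0=D3 v1=B3 v2=D4 downbeat P8
bar 2: v0=E3 v1=G3 v2=B3 downbeat P5
bar 3: v0=C3 v1=A3 v2=B3 downbeat M7
bar 4: v0=E3 v1=C4 v2=B3 downbeat P5
bar 5: v0=F3 v1=A3 v2=E4 downbeat M7
bar 6: v0=F3 v1=D4 v2=F4 downbeat P8
bar 7: v0=E3 v1=E4 v2=G4 downbeat m3
  -> R5 @ bar 0 tick 0 v(0, 2): opens on m3
  -> R2 @ bar 1 tick 0 v(0, 2): E3/G4 m3 -> D3/D4 P8 similar
  -> R4 @ bar 3 tick 0 v(0, 2): C3/B3 M7 untreated
  -> R3 @ bar 4 tick 0 v(1, 2): C4 above B3
  -> R3 @ bar 4 tick 1 v(1, 2): C4 above B3
  -> R3 @ bar 4 tick 2 v(1, 2): C4 above B3
  -> R3 @ bar 4 tick 3 v(1, 2): C4 above B3
  -> R4 @ bar 5 tick 0 v(0, 2): F3/E4 M7 untreated
  -> R8 @ bar 6 tick 0 v(0, 2): penult P8 not 3rd/6th
  -> R6 @ bar 7 tick 3 v(0, 2): closes on m3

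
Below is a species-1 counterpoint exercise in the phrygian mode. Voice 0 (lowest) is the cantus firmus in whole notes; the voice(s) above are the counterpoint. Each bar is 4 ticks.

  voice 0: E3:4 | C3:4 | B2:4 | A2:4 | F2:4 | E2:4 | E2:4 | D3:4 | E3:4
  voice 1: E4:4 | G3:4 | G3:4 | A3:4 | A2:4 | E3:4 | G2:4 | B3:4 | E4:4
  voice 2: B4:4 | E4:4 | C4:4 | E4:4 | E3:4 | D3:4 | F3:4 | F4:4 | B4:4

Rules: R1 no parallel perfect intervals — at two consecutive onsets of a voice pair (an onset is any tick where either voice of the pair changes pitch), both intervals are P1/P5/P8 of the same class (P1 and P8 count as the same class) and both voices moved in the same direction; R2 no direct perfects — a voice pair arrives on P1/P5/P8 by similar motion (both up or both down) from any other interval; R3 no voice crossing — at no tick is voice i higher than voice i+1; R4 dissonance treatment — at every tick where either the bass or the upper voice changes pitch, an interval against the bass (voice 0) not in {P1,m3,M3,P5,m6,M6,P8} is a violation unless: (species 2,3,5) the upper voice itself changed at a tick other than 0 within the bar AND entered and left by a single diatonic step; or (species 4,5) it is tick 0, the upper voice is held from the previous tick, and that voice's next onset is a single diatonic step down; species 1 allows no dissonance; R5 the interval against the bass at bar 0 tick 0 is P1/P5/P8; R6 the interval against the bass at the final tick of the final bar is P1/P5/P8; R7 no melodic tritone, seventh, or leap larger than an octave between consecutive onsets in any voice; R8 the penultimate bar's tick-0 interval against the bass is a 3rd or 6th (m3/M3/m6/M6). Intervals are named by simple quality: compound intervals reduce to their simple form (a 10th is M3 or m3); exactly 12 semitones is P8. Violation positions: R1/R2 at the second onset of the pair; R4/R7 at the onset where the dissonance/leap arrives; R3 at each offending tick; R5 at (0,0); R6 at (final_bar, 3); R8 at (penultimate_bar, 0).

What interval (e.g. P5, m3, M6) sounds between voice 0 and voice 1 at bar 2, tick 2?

m6

voice 0=B2 voice 1=G3 -> m6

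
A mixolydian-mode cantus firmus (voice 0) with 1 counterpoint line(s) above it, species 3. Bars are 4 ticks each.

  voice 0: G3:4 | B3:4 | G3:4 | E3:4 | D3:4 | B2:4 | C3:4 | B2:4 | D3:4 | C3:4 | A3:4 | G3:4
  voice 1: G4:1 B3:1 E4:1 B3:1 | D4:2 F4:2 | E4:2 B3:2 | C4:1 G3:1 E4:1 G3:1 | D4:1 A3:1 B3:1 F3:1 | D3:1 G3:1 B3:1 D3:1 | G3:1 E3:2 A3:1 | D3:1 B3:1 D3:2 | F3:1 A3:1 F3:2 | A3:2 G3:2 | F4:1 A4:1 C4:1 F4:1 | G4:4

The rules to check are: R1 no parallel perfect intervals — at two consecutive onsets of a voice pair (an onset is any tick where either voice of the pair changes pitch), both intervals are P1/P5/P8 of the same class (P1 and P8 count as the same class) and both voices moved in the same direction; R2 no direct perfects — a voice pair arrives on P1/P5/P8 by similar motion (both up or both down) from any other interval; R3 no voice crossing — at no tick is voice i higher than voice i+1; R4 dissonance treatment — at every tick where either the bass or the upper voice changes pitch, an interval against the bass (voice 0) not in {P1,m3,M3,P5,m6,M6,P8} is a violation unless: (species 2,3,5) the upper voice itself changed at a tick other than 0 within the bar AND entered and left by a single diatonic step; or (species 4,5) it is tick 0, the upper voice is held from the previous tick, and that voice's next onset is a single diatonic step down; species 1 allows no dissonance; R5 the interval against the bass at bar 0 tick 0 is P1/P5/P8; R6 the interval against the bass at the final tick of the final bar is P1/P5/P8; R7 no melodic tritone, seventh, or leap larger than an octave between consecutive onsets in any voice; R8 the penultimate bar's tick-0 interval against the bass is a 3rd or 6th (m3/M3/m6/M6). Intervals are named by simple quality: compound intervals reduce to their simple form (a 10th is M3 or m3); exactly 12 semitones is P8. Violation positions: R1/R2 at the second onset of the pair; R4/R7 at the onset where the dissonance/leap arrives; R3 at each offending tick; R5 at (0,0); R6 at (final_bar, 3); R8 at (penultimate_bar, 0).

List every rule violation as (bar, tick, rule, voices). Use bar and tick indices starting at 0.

(1, 2, R4, (0, 1))
(4, 3, R7, (1,))
(6, 0, R2, (0, 1))
(10, 0, R7, (1,))

bar 0: v0=G3 v1=G4 downbeat P8
bar 1: v0=B3 v1=D4 downbeat m3
bar 2: v0=G3 v1=E4 downbeat M6
bar 3: v0=E3 v1=C4 downbeat m6
bar 4: v0=D3 v1=D4 downbeat P8
bar 5: v0=B2 v1=D3 downbeat m3
bar 6: v0=C3 v1=G3 downbeat P5
bar 7: v0=B2 v1=D3 downbeat m3
bar 8: v0=D3 v1=F3 downbeat m3
bar 9: v0=C3 v1=A3 downbeat M6
bar 10: v0=A3 v1=F4 downbeat m6
bar 11: v0=G3 v1=G4 downbeat P8
  -> R4 @ bar 1 tick 2 v(0, 1): B3/F4 TT untreated
  -> R7 @ bar 4 tick 3 v(1,): B3->F3 leap 6st
  -> R2 @ bar 6 tick 0 v(0, 1): B2/D3 m3 -> C3/G3 P5 similar
  -> R7 @ bar 10 tick 0 v(1,): G3->F4 leap 10st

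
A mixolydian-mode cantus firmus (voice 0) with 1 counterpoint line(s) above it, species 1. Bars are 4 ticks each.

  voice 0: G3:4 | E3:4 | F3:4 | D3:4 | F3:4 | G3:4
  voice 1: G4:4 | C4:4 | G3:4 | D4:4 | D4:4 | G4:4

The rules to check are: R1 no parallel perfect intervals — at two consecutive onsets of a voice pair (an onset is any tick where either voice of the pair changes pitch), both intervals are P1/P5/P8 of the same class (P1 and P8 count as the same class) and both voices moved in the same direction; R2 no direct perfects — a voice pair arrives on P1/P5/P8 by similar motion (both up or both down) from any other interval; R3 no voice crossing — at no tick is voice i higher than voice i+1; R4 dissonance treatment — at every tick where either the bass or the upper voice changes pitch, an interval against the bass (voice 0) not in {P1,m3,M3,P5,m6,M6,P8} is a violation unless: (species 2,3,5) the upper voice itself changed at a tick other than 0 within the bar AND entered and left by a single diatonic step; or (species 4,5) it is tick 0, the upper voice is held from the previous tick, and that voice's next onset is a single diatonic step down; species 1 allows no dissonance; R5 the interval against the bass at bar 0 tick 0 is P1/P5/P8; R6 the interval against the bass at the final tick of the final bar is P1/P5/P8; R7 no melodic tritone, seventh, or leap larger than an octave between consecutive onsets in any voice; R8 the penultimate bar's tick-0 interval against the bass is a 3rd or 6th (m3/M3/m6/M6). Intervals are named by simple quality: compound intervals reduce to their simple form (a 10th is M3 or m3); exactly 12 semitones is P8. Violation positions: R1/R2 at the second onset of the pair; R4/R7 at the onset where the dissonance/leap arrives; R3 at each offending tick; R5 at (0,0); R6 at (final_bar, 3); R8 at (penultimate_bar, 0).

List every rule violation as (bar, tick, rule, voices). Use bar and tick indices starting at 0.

(2, 0, R4, (0, 1))
(5, 0, R2, (0, 1))

bar 0: v0=G3 v1=G4 downbeat P8
bar 1: v0=E3 v1=C4 downbeat m6
bar 2: v0=F3 v1=G3 downbeat M2
bar 3: v0=D3 v1=D4 downbeat P8
bar 4: v0=F3 v1=D4 downbeat M6
bar 5: v0=G3 v1=G4 downbeat P8
  -> R4 @ bar 2 tick 0 v(0, 1): F3/G3 M2 untreated
  -> R2 @ bar 5 tick 0 v(0, 1): F3/D4 M6 -> G3/G4 P8 similar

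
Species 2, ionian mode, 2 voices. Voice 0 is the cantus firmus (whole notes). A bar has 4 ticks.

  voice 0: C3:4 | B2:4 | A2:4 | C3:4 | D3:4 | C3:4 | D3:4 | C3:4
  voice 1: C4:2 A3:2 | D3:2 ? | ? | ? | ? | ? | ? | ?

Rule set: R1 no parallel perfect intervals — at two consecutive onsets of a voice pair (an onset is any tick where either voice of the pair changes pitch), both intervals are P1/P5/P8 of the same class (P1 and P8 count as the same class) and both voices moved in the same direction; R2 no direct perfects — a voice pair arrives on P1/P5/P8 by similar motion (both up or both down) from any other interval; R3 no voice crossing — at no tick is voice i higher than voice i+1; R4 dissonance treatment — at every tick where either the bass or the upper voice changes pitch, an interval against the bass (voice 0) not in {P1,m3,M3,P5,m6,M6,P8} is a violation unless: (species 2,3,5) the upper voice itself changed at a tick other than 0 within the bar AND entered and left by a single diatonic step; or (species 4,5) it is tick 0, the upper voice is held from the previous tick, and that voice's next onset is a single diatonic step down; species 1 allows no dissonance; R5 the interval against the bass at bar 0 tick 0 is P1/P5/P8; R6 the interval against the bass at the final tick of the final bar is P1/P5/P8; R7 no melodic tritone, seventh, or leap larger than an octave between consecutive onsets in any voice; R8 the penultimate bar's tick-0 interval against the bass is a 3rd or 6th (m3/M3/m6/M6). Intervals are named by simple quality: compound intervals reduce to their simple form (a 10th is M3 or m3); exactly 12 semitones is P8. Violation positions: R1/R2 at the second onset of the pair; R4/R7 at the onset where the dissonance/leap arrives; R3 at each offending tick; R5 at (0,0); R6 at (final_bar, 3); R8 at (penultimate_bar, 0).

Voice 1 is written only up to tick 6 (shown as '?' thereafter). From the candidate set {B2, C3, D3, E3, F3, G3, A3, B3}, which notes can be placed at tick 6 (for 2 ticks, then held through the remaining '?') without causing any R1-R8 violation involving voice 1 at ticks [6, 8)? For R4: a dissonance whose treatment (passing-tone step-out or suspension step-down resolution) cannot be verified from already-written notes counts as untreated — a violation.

{B2, B3, D3, G3}

B2: legal
C3: violates R4
D3: legal
E3: violates R4
F3: violates R4
G3: legal
A3: violates R4
B3: legal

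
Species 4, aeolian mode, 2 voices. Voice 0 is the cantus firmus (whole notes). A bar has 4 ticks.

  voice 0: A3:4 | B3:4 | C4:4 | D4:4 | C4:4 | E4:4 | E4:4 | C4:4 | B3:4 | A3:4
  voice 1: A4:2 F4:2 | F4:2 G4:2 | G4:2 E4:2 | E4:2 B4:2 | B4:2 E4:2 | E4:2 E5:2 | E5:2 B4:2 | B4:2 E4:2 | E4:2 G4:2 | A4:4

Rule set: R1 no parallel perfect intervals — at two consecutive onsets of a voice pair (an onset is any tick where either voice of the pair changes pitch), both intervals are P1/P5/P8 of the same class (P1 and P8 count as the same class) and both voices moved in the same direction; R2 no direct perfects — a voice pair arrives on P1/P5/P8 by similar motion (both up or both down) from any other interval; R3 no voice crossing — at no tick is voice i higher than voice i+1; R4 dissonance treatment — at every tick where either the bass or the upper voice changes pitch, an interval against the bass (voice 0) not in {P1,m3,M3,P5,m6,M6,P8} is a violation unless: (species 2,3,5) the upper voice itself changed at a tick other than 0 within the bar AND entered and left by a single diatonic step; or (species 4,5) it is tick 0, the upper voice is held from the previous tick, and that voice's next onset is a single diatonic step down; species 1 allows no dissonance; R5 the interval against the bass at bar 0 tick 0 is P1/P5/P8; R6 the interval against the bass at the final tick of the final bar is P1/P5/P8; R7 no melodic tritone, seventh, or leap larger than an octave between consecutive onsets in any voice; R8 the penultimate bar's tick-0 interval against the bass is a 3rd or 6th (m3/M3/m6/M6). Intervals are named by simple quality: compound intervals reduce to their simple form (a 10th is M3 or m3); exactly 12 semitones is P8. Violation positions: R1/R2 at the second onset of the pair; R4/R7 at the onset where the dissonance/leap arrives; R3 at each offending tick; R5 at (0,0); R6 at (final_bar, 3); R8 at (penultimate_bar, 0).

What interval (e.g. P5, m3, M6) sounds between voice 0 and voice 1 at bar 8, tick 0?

P4

voice 0=B3 voice 1=E4 -> P4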